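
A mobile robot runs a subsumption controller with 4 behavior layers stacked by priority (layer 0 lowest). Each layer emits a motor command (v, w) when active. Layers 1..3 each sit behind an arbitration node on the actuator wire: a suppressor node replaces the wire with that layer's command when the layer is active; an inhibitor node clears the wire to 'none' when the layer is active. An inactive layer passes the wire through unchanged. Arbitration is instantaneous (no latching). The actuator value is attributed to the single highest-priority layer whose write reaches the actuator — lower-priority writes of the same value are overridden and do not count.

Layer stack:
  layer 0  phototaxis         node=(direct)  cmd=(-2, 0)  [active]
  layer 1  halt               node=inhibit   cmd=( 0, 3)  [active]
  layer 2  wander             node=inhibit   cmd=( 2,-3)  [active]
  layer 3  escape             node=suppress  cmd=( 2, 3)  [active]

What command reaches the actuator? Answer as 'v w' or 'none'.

2 3

[0] phototaxis on; wire := (-2, 0)
[1] halt on (inhibit); wire := none
[2] wander on (inhibit); wire := none
[3] escape on (suppress); wire := (2, 3)
output (2, 3)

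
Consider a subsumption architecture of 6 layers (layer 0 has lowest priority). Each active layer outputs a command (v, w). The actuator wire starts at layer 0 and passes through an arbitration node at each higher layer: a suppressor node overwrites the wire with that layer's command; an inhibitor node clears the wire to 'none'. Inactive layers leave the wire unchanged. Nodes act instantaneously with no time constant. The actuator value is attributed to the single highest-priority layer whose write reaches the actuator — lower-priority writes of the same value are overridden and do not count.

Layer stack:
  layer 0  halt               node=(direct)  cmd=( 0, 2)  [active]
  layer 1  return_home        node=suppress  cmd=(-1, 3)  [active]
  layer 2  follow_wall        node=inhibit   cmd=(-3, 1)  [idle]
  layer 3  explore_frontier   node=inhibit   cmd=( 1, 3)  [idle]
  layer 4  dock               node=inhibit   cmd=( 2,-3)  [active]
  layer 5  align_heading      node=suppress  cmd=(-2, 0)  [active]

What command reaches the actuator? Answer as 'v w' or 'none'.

L0 halt: active, feeds wire = (0, 2)
L1 return_home: active, suppressor → wire = (-1, 3)
L2 follow_wall: idle → wire stays (-1, 3)
L3 explore_frontier: idle → wire stays (-1, 3)
L4 dock: active, inhibitor → wire = none
L5 align_heading: active, suppressor → wire = (-2, 0)
actuator = (-2, 0)

-2 0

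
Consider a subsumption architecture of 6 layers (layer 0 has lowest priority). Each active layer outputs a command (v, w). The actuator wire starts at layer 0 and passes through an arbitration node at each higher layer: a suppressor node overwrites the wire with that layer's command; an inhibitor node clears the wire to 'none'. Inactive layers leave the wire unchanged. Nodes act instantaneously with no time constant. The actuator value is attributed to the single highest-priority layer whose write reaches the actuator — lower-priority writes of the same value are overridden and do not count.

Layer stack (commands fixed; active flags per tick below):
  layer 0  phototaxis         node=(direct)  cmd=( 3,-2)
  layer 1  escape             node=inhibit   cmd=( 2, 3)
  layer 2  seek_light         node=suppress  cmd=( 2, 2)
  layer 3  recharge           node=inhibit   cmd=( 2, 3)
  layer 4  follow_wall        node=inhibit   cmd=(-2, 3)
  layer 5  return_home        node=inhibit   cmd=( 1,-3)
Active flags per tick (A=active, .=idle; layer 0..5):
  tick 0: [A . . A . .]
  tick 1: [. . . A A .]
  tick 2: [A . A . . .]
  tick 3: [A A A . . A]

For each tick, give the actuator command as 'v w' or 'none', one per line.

none
none
2 2
none

tick 0:
  layer 0 (phototaxis) active — direct: (3, -2)
  layer 1 (escape) idle — unchanged: (3, -2)
  layer 2 (seek_light) idle — unchanged: (3, -2)
  layer 3 (recharge) active — inhibits: none
  layer 4 (follow_wall) idle — unchanged: none
  layer 5 (return_home) idle — unchanged: none
  → actuator none
tick 1:
  layer 0 (phototaxis) idle — none
  layer 1 (escape) idle — unchanged: none
  layer 2 (seek_light) idle — unchanged: none
  layer 3 (recharge) active — inhibits: none
  layer 4 (follow_wall) active — inhibits: none
  layer 5 (return_home) idle — unchanged: none
  → actuator none
tick 2:
  layer 0 (phototaxis) active — direct: (3, -2)
  layer 1 (escape) idle — unchanged: (3, -2)
  layer 2 (seek_light) active — suppresses: (2, 2)
  layer 3 (recharge) idle — unchanged: (2, 2)
  layer 4 (follow_wall) idle — unchanged: (2, 2)
  layer 5 (return_home) idle — unchanged: (2, 2)
  → actuator (2, 2)
tick 3:
  layer 0 (phototaxis) active — direct: (3, -2)
  layer 1 (escape) active — inhibits: none
  layer 2 (seek_light) active — suppresses: (2, 2)
  layer 3 (recharge) idle — unchanged: (2, 2)
  layer 4 (follow_wall) idle — unchanged: (2, 2)
  layer 5 (return_home) active — inhibits: none
  → actuator none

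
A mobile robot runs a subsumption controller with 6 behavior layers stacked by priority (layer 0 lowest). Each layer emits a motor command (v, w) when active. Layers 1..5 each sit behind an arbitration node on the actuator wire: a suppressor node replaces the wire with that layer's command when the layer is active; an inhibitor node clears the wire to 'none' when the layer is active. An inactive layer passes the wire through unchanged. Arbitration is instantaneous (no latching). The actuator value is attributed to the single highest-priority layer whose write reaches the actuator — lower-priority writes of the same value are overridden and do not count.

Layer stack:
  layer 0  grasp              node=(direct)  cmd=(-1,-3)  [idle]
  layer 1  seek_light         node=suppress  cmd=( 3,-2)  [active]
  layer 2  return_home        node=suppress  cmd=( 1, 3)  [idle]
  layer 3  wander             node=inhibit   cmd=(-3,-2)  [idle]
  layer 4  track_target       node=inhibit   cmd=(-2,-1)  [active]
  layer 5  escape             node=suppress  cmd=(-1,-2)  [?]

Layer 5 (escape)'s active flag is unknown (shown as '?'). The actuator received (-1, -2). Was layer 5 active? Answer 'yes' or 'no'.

yes

If layer 5 is active=yes:
  actuator would be (-1, -2)
If layer 5 is active=no:
  actuator would be none
Observed (-1, -2), so layer 5 was active.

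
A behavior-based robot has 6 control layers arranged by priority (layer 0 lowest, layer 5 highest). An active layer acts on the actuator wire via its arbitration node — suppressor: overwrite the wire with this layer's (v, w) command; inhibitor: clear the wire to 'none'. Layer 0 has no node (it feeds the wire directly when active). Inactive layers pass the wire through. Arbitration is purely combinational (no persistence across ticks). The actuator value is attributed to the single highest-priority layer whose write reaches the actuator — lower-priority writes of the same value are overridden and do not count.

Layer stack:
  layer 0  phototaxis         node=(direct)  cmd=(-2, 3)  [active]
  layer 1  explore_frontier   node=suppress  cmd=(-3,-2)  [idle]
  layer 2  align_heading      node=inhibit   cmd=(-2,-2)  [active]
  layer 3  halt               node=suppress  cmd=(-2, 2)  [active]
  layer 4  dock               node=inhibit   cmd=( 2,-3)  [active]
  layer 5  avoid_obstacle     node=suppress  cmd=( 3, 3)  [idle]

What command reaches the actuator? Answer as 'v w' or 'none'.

L0 phototaxis: active, feeds wire = (-2, 3)
L1 explore_frontier: idle → wire stays (-2, 3)
L2 align_heading: active, inhibitor → wire = none
L3 halt: active, suppressor → wire = (-2, 2)
L4 dock: active, inhibitor → wire = none
L5 avoid_obstacle: idle → wire stays none
actuator = none

none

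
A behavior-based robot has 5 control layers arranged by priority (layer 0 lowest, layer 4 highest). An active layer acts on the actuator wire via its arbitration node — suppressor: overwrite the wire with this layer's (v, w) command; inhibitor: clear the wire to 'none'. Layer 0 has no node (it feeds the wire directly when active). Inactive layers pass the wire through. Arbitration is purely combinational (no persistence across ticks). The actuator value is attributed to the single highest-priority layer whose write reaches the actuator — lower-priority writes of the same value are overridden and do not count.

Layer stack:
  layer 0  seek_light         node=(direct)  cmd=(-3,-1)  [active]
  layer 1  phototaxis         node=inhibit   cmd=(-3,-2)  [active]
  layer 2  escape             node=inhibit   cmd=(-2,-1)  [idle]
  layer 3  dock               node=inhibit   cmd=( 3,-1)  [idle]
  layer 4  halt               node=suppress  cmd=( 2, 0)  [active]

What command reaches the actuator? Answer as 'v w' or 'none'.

L0 seek_light: active, feeds wire = (-3, -1)
L1 phototaxis: active, inhibitor → wire = none
L2 escape: idle → wire stays none
L3 dock: idle → wire stays none
L4 halt: active, suppressor → wire = (2, 0)
actuator = (2, 0)

2 0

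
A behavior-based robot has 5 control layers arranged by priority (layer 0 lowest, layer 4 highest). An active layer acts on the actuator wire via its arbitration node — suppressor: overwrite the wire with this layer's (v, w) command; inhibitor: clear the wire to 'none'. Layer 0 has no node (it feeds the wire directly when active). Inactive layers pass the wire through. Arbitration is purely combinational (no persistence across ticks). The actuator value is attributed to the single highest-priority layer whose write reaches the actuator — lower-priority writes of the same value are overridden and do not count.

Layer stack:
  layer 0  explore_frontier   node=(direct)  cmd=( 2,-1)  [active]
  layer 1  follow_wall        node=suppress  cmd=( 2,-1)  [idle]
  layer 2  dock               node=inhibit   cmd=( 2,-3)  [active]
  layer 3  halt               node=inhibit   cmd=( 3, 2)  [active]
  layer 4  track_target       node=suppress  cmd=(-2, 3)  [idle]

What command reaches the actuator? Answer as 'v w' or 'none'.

L0 explore_frontier: active, feeds wire = (2, -1)
L1 follow_wall: idle → wire stays (2, -1)
L2 dock: active, inhibitor → wire = none
L3 halt: active, inhibitor → wire = none
L4 track_target: idle → wire stays none
actuator = none

none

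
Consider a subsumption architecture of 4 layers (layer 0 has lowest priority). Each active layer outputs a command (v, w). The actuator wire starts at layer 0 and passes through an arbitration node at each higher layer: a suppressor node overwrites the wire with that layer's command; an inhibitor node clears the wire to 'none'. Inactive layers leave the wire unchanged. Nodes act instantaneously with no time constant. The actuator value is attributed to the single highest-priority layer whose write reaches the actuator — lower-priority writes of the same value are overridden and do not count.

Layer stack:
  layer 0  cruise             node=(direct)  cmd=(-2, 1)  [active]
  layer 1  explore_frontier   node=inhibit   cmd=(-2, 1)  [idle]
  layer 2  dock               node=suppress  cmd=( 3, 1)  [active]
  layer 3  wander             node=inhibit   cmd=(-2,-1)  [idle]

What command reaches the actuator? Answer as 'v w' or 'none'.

L0 cruise: active, feeds wire = (-2, 1)
L1 explore_frontier: idle → wire stays (-2, 1)
L2 dock: active, suppressor → wire = (3, 1)
L3 wander: idle → wire stays (3, 1)
actuator = (3, 1)

3 1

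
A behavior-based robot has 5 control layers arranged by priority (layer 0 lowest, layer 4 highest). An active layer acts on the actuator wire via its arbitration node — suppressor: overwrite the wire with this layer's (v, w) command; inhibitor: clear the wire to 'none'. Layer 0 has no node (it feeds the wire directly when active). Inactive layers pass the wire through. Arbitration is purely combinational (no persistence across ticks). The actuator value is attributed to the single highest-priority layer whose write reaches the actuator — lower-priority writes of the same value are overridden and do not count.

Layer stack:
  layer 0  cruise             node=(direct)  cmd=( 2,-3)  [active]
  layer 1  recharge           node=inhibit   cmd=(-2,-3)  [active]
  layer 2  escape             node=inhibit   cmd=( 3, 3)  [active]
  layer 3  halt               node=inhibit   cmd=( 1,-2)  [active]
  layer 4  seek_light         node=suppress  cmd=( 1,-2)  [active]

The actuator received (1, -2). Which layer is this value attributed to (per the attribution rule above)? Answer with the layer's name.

seek_light

layer 0 (cruise) active — direct: (2, -3)
layer 1 (recharge) active — inhibits: none
layer 2 (escape) active — inhibits: none
layer 3 (halt) active — inhibits: none
layer 4 (seek_light) active — suppresses: (1, -2)
→ actuator (1, -2)
last writer: layer 4 = seek_light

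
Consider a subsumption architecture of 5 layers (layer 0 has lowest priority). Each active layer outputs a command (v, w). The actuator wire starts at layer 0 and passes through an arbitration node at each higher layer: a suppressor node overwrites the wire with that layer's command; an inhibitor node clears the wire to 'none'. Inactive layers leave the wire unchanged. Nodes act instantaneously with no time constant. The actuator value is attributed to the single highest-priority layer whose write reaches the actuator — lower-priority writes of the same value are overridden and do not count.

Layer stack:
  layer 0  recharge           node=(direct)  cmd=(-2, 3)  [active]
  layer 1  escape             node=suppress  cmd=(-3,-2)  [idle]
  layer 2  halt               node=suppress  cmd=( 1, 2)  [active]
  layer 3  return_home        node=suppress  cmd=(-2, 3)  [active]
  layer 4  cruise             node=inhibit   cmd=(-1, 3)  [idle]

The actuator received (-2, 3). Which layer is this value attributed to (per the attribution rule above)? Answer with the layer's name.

L0 recharge: active, feeds wire = (-2, 3)
L1 escape: idle → wire stays (-2, 3)
L2 halt: active, suppressor → wire = (1, 2)
L3 return_home: active, suppressor → wire = (-2, 3)
L4 cruise: idle → wire stays (-2, 3)
actuator = (-2, 3)
last writer: layer 3 = return_home

return_home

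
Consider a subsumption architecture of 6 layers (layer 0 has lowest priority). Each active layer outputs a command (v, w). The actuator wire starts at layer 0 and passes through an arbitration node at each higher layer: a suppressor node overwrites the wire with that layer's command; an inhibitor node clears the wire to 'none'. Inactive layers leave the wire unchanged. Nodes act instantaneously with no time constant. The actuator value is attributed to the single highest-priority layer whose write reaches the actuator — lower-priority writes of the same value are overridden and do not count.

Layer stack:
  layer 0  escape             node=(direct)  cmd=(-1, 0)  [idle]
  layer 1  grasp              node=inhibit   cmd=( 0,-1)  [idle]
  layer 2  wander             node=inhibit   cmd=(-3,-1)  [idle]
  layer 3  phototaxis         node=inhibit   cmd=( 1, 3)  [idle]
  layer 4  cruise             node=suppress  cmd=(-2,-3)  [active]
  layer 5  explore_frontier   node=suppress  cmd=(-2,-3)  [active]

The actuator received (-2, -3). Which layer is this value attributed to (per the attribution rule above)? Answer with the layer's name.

[0] escape off; wire := none
[1] grasp off; pass none
[2] wander off; pass none
[3] phototaxis off; pass none
[4] cruise on (suppress); wire := (-2, -3)
[5] explore_frontier on (suppress); wire := (-2, -3)
output (-2, -3)
last writer: layer 5 = explore_frontier

explore_frontier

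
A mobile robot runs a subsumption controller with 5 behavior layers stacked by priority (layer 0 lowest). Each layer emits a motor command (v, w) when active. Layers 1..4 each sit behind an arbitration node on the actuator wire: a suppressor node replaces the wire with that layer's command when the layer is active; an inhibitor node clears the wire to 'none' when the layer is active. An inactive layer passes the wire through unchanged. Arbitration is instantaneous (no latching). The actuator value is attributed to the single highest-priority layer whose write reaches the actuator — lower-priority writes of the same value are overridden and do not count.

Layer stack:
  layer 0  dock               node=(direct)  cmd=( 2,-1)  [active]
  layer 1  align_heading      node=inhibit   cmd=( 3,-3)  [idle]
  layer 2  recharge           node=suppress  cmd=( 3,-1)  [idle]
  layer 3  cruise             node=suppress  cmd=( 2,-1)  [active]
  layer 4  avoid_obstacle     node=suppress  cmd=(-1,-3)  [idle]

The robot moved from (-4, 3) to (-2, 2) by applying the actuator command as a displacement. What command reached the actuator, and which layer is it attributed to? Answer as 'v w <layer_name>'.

2 -1 cruise

displacement = (-2, 2) − (-4, 3) = (2, -1)
L0 dock: active, feeds wire = (2, -1)
L1 align_heading: idle → wire stays (2, -1)
L2 recharge: idle → wire stays (2, -1)
L3 cruise: active, suppressor → wire = (2, -1)
L4 avoid_obstacle: idle → wire stays (2, -1)
actuator = (2, -1) — from layer 3 (cruise)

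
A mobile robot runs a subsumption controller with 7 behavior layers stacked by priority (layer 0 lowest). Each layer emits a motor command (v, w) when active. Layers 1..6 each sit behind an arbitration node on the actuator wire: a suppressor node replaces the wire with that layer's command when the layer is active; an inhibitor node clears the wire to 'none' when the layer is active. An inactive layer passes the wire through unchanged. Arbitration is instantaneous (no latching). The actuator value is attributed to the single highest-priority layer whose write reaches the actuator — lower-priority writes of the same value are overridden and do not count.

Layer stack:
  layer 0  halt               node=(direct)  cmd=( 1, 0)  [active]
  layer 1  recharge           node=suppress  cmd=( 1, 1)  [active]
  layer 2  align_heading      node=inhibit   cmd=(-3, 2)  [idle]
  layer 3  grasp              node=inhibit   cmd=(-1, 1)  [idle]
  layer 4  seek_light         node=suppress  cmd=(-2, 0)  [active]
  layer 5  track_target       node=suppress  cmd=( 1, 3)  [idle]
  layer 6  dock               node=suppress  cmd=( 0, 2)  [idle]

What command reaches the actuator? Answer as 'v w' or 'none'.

-2 0

[0] halt on; wire := (1, 0)
[1] recharge on (suppress); wire := (1, 1)
[2] align_heading off; pass (1, 1)
[3] grasp off; pass (1, 1)
[4] seek_light on (suppress); wire := (-2, 0)
[5] track_target off; pass (-2, 0)
[6] dock off; pass (-2, 0)
output (-2, 0)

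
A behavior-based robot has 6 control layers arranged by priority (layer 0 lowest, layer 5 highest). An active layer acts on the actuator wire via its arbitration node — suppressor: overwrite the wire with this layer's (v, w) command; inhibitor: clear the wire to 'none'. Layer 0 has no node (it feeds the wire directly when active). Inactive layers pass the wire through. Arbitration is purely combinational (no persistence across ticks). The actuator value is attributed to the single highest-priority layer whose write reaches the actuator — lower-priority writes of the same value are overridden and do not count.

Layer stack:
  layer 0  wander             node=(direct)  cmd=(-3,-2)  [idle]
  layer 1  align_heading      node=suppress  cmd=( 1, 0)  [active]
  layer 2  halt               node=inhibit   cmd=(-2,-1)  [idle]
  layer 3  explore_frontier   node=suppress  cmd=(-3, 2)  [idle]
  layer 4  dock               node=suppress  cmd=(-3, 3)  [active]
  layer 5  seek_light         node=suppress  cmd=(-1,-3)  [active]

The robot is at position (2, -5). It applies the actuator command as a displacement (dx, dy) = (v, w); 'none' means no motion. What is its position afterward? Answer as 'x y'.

1 -8

L0 wander: idle → wire = none
L1 align_heading: active, suppressor → wire = (1, 0)
L2 halt: idle → wire stays (1, 0)
L3 explore_frontier: idle → wire stays (1, 0)
L4 dock: active, suppressor → wire = (-3, 3)
L5 seek_light: active, suppressor → wire = (-1, -3)
actuator = (-1, -3)
position: (2, -5) + (-1, -3) = (1, -8)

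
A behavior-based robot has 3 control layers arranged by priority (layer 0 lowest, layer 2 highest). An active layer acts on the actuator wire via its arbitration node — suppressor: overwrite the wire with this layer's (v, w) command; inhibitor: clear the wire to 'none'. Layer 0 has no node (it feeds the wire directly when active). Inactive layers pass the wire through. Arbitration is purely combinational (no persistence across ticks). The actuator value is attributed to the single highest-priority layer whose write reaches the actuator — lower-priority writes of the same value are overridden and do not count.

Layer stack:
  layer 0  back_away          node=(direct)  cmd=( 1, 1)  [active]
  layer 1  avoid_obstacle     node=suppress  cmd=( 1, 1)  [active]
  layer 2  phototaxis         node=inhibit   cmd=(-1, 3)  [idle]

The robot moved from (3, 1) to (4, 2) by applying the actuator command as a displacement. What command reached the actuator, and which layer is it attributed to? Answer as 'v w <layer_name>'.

1 1 avoid_obstacle

displacement = (4, 2) − (3, 1) = (1, 1)
[0] back_away on; wire := (1, 1)
[1] avoid_obstacle on (suppress); wire := (1, 1)
[2] phototaxis off; pass (1, 1)
output (1, 1) — from layer 1 (avoid_obstacle)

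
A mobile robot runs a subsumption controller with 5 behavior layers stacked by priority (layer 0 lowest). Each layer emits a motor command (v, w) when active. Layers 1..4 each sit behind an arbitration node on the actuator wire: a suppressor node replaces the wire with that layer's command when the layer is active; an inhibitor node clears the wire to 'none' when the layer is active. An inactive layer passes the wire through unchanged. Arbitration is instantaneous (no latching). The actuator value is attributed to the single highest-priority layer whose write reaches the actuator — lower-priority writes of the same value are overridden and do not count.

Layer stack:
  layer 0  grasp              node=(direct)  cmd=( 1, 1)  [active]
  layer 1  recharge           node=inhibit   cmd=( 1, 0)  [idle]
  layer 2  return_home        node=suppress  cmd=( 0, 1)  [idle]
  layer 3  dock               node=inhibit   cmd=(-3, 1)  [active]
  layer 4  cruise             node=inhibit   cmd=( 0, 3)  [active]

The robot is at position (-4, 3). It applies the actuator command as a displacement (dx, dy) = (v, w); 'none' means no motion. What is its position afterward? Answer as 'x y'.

[0] grasp on; wire := (1, 1)
[1] recharge off; pass (1, 1)
[2] return_home off; pass (1, 1)
[3] dock on (inhibit); wire := none
[4] cruise on (inhibit); wire := none
output none
position: (-4, 3) + none = (-4, 3)

-4 3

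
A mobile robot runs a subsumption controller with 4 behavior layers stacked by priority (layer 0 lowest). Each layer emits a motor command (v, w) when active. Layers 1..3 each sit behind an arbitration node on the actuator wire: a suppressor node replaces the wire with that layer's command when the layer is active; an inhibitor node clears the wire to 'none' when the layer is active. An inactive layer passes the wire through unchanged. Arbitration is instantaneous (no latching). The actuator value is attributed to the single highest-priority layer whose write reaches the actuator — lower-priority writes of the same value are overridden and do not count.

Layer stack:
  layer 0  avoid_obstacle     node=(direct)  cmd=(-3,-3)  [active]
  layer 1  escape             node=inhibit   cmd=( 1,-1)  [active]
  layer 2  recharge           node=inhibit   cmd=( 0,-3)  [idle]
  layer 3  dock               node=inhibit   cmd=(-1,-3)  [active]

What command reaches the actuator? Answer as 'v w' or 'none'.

[0] avoid_obstacle on; wire := (-3, -3)
[1] escape on (inhibit); wire := none
[2] recharge off; pass none
[3] dock on (inhibit); wire := none
output none

none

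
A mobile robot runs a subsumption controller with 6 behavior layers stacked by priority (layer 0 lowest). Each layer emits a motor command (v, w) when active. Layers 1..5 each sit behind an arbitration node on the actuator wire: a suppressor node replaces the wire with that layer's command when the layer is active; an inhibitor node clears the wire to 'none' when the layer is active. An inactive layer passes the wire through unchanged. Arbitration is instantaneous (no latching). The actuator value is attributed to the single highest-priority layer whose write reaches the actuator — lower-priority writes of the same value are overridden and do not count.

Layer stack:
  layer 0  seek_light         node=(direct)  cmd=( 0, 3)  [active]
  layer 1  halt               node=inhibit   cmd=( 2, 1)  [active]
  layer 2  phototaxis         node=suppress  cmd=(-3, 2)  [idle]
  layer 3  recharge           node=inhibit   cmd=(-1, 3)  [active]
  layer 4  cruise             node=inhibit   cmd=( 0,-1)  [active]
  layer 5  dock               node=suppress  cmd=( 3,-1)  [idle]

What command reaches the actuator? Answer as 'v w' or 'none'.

L0 seek_light: active, feeds wire = (0, 3)
L1 halt: active, inhibitor → wire = none
L2 phototaxis: idle → wire stays none
L3 recharge: active, inhibitor → wire = none
L4 cruise: active, inhibitor → wire = none
L5 dock: idle → wire stays none
actuator = none

none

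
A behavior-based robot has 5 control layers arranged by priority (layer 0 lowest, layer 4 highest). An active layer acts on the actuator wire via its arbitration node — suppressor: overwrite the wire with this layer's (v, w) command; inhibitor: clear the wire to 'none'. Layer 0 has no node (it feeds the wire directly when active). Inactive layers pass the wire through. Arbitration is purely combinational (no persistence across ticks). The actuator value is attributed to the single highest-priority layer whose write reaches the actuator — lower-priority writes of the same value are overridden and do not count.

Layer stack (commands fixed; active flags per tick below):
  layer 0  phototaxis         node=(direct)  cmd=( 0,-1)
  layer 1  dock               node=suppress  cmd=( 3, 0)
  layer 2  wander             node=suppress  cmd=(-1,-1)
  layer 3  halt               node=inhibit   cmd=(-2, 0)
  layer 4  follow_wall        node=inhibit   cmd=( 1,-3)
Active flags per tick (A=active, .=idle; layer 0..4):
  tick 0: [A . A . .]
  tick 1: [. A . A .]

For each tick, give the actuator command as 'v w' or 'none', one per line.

tick 0:
  [0] phototaxis on; wire := (0, -1)
  [1] dock off; pass (0, -1)
  [2] wander on (suppress); wire := (-1, -1)
  [3] halt off; pass (-1, -1)
  [4] follow_wall off; pass (-1, -1)
  output (-1, -1)
tick 1:
  [0] phototaxis off; wire := none
  [1] dock on (suppress); wire := (3, 0)
  [2] wander off; pass (3, 0)
  [3] halt on (inhibit); wire := none
  [4] follow_wall off; pass none
  output none

-1 -1
none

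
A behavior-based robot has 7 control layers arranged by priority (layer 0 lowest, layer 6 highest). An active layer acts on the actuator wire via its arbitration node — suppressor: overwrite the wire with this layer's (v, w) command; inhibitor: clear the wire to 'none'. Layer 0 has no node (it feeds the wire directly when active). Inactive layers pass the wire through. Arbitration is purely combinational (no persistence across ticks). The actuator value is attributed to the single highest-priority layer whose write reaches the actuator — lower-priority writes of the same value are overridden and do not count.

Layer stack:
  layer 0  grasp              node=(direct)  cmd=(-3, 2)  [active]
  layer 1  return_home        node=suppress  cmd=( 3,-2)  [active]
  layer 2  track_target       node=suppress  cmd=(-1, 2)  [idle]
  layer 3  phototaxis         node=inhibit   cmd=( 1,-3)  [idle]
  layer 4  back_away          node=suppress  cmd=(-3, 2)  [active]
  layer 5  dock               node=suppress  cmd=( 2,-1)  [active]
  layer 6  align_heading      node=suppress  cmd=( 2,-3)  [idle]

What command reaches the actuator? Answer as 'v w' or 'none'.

layer 0 (grasp) active — direct: (-3, 2)
layer 1 (return_home) active — suppresses: (3, -2)
layer 2 (track_target) idle — unchanged: (3, -2)
layer 3 (phototaxis) idle — unchanged: (3, -2)
layer 4 (back_away) active — suppresses: (-3, 2)
layer 5 (dock) active — suppresses: (2, -1)
layer 6 (align_heading) idle — unchanged: (2, -1)
→ actuator (2, -1)

2 -1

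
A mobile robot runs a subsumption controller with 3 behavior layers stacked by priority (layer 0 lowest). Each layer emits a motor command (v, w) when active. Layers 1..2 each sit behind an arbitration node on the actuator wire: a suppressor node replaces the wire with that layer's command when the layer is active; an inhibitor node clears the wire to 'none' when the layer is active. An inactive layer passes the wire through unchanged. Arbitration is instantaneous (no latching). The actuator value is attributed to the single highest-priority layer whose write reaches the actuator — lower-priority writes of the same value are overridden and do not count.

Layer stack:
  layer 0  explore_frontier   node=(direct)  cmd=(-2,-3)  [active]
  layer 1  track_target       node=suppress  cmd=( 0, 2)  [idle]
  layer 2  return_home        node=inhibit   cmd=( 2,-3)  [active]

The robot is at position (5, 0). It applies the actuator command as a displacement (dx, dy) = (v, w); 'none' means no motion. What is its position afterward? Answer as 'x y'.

5 0

layer 0 (explore_frontier) active — direct: (-2, -3)
layer 1 (track_target) idle — unchanged: (-2, -3)
layer 2 (return_home) active — inhibits: none
→ actuator none
position: (5, 0) + none = (5, 0)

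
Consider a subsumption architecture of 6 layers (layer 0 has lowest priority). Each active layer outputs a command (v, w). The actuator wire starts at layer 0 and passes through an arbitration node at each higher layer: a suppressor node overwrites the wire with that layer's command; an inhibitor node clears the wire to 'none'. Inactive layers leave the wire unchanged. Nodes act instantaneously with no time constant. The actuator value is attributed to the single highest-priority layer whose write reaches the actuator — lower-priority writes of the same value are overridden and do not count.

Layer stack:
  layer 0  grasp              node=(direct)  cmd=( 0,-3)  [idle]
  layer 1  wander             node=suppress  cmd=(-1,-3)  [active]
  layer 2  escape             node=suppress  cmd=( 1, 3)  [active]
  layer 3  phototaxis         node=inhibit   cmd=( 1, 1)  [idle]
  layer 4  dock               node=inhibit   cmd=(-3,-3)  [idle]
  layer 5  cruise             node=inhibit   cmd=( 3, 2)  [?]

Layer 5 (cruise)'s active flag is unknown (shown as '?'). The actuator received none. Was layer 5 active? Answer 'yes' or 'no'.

If layer 5 is active=yes:
  actuator would be none
If layer 5 is active=no:
  actuator would be (1, 3)
Observed none, so layer 5 was active.

yes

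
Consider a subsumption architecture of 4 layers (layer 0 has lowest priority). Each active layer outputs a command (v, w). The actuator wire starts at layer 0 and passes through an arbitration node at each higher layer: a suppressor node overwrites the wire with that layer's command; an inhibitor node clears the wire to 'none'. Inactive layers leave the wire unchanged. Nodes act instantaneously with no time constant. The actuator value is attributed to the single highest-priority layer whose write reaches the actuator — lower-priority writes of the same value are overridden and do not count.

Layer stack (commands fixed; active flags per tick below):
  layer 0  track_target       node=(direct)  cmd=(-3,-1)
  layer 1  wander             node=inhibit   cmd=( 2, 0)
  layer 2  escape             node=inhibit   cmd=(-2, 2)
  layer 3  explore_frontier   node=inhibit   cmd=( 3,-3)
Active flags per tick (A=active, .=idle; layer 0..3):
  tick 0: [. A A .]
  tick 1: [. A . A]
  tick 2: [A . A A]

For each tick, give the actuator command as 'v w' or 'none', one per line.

none
none
none

tick 0:
  layer 0 (track_target) idle — none
  layer 1 (wander) active — inhibits: none
  layer 2 (escape) active — inhibits: none
  layer 3 (explore_frontier) idle — unchanged: none
  → actuator none
tick 1:
  layer 0 (track_target) idle — none
  layer 1 (wander) active — inhibits: none
  layer 2 (escape) idle — unchanged: none
  layer 3 (explore_frontier) active — inhibits: none
  → actuator none
tick 2:
  layer 0 (track_target) active — direct: (-3, -1)
  layer 1 (wander) idle — unchanged: (-3, -1)
  layer 2 (escape) active — inhibits: none
  layer 3 (explore_frontier) active — inhibits: none
  → actuator none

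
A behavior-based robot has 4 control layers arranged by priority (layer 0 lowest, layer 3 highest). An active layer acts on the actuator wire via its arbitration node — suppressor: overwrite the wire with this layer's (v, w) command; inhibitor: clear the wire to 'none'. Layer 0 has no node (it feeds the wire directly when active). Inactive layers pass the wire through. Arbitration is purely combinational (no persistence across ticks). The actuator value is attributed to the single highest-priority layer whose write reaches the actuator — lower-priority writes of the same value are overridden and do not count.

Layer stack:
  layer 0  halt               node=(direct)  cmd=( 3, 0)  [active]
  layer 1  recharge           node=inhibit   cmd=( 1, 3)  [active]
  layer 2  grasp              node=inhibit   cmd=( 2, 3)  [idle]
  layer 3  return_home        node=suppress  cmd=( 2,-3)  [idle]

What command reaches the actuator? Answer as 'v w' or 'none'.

layer 0 (halt) active — direct: (3, 0)
layer 1 (recharge) active — inhibits: none
layer 2 (grasp) idle — unchanged: none
layer 3 (return_home) idle — unchanged: none
→ actuator none

none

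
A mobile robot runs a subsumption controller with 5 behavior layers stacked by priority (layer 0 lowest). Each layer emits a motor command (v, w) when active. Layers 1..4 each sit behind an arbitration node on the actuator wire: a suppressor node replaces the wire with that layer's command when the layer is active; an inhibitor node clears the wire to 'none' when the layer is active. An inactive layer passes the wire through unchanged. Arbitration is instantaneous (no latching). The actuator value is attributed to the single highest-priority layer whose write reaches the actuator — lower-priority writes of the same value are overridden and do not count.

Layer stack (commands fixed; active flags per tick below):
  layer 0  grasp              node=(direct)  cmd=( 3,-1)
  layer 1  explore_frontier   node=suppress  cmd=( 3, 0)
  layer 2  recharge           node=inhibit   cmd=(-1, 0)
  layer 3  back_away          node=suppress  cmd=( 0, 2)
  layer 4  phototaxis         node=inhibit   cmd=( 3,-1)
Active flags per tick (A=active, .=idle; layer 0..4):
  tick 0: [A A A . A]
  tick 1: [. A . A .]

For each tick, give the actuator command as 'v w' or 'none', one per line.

tick 0:
  [0] grasp on; wire := (3, -1)
  [1] explore_frontier on (suppress); wire := (3, 0)
  [2] recharge on (inhibit); wire := none
  [3] back_away off; pass none
  [4] phototaxis on (inhibit); wire := none
  output none
tick 1:
  [0] grasp off; wire := none
  [1] explore_frontier on (suppress); wire := (3, 0)
  [2] recharge off; pass (3, 0)
  [3] back_away on (suppress); wire := (0, 2)
  [4] phototaxis off; pass (0, 2)
  output (0, 2)

none
0 2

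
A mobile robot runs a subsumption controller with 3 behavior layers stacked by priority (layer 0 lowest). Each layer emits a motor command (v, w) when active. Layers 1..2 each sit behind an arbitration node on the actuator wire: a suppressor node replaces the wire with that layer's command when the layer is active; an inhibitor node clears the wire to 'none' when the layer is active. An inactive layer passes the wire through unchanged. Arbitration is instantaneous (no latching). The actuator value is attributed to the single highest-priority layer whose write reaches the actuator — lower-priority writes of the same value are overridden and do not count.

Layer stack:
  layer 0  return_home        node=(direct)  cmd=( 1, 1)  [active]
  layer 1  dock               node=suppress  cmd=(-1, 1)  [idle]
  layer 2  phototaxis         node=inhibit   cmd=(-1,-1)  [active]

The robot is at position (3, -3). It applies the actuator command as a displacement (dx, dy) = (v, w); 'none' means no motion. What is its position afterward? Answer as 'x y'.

3 -3

layer 0 (return_home) active — direct: (1, 1)
layer 1 (dock) idle — unchanged: (1, 1)
layer 2 (phototaxis) active — inhibits: none
→ actuator none
position: (3, -3) + none = (3, -3)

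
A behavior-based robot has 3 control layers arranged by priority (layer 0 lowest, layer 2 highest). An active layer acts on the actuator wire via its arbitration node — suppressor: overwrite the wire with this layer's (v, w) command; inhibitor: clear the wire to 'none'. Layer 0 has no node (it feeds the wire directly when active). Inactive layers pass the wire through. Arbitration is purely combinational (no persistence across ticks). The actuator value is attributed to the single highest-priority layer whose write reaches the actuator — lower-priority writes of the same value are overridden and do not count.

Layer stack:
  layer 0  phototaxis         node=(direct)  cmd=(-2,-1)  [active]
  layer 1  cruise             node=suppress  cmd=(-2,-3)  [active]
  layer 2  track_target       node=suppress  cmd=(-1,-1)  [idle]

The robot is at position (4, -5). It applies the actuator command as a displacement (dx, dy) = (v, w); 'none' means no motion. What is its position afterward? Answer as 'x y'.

layer 0 (phototaxis) active — direct: (-2, -1)
layer 1 (cruise) active — suppresses: (-2, -3)
layer 2 (track_target) idle — unchanged: (-2, -3)
→ actuator (-2, -3)
position: (4, -5) + (-2, -3) = (2, -8)

2 -8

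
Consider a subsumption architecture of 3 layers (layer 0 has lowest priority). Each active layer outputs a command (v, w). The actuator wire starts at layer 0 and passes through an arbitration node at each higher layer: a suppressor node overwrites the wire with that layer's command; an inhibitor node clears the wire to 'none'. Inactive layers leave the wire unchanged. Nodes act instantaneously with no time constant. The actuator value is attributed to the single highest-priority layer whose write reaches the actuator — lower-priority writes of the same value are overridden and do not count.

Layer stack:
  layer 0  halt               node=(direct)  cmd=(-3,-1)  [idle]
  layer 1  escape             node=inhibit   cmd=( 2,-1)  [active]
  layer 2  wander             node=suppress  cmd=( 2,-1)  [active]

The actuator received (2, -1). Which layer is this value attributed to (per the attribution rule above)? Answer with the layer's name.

[0] halt off; wire := none
[1] escape on (inhibit); wire := none
[2] wander on (suppress); wire := (2, -1)
output (2, -1)
last writer: layer 2 = wander

wander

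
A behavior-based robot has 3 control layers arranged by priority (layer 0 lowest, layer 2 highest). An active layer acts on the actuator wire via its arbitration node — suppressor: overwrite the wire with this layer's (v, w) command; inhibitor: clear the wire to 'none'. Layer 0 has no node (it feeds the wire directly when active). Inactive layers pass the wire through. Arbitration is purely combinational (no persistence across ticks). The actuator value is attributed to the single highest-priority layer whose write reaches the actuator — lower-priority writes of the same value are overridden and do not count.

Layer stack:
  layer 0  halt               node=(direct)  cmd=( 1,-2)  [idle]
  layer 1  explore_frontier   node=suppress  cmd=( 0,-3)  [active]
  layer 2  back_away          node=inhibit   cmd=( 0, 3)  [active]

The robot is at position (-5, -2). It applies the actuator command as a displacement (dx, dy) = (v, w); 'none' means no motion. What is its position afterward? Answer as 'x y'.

L0 halt: idle → wire = none
L1 explore_frontier: active, suppressor → wire = (0, -3)
L2 back_away: active, inhibitor → wire = none
actuator = none
position: (-5, -2) + none = (-5, -2)

-5 -2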